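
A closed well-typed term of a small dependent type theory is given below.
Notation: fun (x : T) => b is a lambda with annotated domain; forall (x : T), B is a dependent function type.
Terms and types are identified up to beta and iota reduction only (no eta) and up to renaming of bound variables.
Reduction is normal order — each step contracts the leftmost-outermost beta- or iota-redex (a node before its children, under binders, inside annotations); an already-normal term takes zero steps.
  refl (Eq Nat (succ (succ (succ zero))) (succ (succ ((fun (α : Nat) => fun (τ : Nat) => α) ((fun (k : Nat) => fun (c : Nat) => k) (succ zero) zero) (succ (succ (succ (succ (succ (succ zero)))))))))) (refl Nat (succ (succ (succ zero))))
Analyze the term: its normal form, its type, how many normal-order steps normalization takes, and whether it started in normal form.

normal form:
  refl (Eq Nat (succ (succ (succ zero))) (succ (succ (succ zero)))) (refl Nat (succ (succ (succ zero))))
type:
  Eq (Eq Nat (succ (succ (succ zero))) (succ (succ (succ zero)))) (refl Nat (succ (succ (succ zero)))) (refl Nat (succ (succ (succ zero))))
steps to reach normal form (normal order): 4
term was already normal: no
first redex: a beta-redex


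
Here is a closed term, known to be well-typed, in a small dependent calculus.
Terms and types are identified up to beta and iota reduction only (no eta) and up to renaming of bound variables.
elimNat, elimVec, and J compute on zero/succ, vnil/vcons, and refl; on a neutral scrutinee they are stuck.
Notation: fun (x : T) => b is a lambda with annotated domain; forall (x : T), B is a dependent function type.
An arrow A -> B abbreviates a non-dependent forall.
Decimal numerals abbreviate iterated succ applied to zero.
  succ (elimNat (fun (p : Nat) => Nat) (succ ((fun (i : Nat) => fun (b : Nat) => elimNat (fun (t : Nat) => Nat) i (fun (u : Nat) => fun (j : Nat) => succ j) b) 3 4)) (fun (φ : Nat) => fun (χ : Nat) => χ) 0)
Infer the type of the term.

type:
  Nat


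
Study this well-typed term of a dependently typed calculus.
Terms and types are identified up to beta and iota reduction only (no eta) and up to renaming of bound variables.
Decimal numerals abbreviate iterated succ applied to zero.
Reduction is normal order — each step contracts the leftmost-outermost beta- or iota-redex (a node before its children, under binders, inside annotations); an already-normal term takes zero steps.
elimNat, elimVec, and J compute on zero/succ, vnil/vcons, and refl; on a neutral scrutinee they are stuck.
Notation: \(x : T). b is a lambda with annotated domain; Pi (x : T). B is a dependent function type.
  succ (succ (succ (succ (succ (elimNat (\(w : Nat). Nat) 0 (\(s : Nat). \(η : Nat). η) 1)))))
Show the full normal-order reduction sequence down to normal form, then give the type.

reduction (normal order):
  succ (succ (succ (succ (succ (elimNat (\(w : Nat). Nat) 0 (\(s : Nat). \(η : Nat). η) 1)))))
  ~> succ (succ (succ (succ (succ ((\(w : Nat). \(s : Nat). s) 0 (elimNat (\(η : Nat). Nat) 0 (\(k : Nat). \(α : Nat). α) 0))))))
  ~> succ (succ (succ (succ (succ ((\(w : Nat). w) (elimNat (\(s : Nat). Nat) 0 (\(η : Nat). \(k : Nat). k) 0))))))
  ~> succ (succ (succ (succ (succ (elimNat (\(w : Nat). Nat) 0 (\(s : Nat). \(η : Nat). η) 0)))))
  ~> 5
type:
  Nat


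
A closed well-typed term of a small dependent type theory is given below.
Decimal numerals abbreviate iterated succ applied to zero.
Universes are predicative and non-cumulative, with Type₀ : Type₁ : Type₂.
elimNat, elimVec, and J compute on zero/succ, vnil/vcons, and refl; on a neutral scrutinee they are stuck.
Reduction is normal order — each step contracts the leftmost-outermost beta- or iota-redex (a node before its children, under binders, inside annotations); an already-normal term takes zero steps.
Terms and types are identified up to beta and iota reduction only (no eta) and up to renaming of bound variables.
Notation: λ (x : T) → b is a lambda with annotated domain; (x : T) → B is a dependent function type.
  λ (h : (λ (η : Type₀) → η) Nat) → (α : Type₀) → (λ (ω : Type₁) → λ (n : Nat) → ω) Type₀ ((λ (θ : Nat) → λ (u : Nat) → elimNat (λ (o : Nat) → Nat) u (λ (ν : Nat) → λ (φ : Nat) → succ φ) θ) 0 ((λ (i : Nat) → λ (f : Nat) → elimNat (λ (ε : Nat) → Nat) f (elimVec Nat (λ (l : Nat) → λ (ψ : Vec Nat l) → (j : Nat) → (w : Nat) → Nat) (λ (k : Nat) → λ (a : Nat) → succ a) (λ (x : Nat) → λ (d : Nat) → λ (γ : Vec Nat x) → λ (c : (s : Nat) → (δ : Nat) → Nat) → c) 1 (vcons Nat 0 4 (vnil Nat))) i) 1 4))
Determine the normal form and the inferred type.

normal form:
  λ (h : Nat) → (η : Type₀) → Type₀
inferred type:
  (h : Nat) → Type₁
observation: 3 normal-order steps normalize the term, beginning with a beta-redex.


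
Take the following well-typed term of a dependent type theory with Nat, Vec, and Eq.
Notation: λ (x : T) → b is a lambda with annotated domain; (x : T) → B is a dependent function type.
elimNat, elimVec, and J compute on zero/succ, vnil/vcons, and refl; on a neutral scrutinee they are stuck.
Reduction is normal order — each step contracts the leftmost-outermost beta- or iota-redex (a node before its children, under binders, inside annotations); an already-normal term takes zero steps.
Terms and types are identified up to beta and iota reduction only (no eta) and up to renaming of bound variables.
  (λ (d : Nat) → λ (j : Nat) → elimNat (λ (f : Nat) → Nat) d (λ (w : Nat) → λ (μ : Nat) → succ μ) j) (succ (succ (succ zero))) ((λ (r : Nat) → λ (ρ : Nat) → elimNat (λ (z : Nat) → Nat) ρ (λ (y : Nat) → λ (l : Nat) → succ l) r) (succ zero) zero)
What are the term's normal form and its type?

reduced normal form:
  succ (succ (succ (succ zero)))
type:
  Nat


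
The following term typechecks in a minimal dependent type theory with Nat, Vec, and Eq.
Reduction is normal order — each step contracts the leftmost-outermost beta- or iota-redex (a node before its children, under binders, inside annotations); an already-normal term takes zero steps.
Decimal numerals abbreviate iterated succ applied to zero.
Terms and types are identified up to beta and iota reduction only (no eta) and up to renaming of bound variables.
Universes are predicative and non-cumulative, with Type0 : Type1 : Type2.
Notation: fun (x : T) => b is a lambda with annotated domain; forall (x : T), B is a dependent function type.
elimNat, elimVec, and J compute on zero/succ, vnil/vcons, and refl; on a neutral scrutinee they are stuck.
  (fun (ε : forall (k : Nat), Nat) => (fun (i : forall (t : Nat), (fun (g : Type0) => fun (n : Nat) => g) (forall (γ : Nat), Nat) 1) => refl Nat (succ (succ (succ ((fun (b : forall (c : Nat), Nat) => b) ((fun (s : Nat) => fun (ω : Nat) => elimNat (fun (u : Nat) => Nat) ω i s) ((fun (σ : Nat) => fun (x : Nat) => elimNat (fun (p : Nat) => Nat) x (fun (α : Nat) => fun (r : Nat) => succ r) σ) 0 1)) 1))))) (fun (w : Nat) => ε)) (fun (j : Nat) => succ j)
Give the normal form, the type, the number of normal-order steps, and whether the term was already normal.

reduced normal form:
  refl Nat 5
inferred type:
  Eq Nat 5 5
normal-order step count: 12
already normal: no
first contracted redex: a beta-redex


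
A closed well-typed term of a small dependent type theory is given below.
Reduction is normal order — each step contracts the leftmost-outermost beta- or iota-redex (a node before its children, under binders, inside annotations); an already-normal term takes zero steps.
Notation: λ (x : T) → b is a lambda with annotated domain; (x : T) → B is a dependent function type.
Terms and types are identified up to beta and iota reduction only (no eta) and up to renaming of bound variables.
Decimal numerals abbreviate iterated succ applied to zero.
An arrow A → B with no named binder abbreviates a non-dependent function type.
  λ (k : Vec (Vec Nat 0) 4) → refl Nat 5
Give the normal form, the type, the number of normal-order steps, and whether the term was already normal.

reduced normal form:
  λ (k : Vec (Vec Nat 0) 4) → refl Nat 5
type:
  Vec (Vec Nat 0) 4 → Eq Nat 5 5
reduction steps (normal order): 0
started in normal form: yes


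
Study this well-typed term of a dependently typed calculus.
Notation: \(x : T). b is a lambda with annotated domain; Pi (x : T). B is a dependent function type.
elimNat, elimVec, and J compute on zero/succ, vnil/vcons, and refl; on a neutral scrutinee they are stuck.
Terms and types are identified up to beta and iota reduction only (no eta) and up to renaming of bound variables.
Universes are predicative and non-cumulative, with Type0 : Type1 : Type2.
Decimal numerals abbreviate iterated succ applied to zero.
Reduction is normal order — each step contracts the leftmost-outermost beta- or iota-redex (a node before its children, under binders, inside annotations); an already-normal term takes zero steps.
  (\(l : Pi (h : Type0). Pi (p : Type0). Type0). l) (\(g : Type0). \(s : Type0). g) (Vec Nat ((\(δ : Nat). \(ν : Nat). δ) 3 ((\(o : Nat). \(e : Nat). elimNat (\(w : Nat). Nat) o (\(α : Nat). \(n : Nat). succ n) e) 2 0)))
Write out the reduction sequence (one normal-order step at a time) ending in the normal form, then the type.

reduction (normal order):
  (\(l : Pi (h : Type0). Pi (p : Type0). Type0). l) (\(g : Type0). \(s : Type0). g) (Vec Nat ((\(δ : Nat). \(ν : Nat). δ) 3 ((\(o : Nat). \(e : Nat). elimNat (\(w : Nat). Nat) o (\(α : Nat). \(n : Nat). succ n) e) 2 0)))
  ~> (\(l : Type0). \(h : Type0). l) (Vec Nat ((\(p : Nat). \(g : Nat). p) 3 ((\(s : Nat). \(δ : Nat). elimNat (\(ν : Nat). Nat) s (\(o : Nat). \(e : Nat). succ e) δ) 2 0)))
  ~> \(l : Type0). Vec Nat ((\(h : Nat). \(p : Nat). h) 3 ((\(g : Nat). \(s : Nat). elimNat (\(δ : Nat). Nat) g (\(ν : Nat). \(o : Nat). succ o) s) 2 0))
  ~> \(l : Type0). Vec Nat ((\(h : Nat). 3) ((\(p : Nat). \(g : Nat). elimNat (\(s : Nat). Nat) p (\(δ : Nat). \(ν : Nat). succ ν) g) 2 0))
  ~> \(l : Type0). Vec Nat 3
type:
  Pi (l : Type0). Type0


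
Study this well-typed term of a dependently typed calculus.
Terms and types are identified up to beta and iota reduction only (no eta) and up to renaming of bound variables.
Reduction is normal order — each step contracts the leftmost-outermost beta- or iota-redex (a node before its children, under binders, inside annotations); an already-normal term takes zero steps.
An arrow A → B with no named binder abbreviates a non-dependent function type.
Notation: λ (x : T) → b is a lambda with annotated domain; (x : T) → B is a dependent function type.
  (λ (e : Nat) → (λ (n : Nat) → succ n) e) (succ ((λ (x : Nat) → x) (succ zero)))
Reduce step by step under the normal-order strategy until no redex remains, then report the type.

normal-order reduction sequence:
  (λ (e : Nat) → (λ (n : Nat) → succ n) e) (succ ((λ (x : Nat) → x) (succ zero)))
  ~> (λ (e : Nat) → succ e) (succ ((λ (n : Nat) → n) (succ zero)))
  ~> succ (succ ((λ (e : Nat) → e) (succ zero)))
  ~> succ (succ (succ zero))
inferred type:
  Nat


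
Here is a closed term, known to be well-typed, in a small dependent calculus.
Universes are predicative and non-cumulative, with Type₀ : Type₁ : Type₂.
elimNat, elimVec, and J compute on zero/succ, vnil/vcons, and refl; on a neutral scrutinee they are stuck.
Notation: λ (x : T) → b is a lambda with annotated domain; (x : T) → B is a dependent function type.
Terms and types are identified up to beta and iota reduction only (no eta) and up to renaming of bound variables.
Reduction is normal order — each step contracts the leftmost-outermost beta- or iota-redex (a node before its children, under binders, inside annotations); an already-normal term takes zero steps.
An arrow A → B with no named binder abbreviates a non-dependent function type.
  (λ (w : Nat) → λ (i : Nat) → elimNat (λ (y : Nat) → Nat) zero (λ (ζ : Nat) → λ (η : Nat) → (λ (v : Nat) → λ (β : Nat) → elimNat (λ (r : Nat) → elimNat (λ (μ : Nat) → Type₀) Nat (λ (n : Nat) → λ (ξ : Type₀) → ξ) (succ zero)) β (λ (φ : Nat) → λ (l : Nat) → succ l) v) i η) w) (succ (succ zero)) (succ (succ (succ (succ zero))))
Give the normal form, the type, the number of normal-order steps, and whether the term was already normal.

normal form:
  succ (succ (succ (succ (succ (succ (succ (succ zero)))))))
type:
  Nat
steps to reach normal form (normal order): 39
term was already normal: no
first contracted redex: a beta-redex


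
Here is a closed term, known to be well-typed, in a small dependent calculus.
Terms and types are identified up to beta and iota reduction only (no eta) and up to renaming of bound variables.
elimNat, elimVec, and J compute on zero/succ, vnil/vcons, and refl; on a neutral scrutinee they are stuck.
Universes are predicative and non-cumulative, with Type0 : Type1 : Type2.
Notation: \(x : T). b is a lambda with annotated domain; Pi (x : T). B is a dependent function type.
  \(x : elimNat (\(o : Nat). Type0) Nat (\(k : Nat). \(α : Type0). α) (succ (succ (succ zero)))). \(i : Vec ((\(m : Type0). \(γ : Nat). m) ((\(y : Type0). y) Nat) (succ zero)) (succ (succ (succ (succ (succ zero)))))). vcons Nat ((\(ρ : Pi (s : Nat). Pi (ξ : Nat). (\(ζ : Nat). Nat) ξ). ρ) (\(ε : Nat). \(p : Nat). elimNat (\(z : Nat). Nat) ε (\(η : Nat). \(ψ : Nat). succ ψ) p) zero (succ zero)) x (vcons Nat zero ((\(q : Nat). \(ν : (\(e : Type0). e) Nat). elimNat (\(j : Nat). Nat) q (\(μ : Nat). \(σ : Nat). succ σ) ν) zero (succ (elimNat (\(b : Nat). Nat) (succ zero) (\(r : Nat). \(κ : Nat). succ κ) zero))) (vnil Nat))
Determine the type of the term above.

inferred type:
  Pi (x : Nat). Pi (o : Vec Nat (succ (succ (succ (succ (succ zero)))))). Vec Nat (succ (succ zero))


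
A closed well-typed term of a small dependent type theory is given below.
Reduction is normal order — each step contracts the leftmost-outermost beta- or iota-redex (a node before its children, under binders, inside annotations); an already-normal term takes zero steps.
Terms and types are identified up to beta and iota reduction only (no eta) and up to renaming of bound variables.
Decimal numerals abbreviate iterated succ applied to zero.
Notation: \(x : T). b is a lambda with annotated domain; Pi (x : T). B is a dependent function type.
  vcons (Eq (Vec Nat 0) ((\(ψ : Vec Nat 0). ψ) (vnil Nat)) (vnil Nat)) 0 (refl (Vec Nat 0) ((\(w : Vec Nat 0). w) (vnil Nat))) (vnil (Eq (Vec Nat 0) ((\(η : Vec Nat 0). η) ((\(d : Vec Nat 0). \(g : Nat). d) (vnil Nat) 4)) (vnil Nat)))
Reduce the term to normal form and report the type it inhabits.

resulting normal form:
  vcons (Eq (Vec Nat 0) (vnil Nat) (vnil Nat)) 0 (refl (Vec Nat 0) (vnil Nat)) (vnil (Eq (Vec Nat 0) (vnil Nat) (vnil Nat)))
the term's type:
  Vec (Eq (Vec Nat 0) (vnil Nat) (vnil Nat)) 1


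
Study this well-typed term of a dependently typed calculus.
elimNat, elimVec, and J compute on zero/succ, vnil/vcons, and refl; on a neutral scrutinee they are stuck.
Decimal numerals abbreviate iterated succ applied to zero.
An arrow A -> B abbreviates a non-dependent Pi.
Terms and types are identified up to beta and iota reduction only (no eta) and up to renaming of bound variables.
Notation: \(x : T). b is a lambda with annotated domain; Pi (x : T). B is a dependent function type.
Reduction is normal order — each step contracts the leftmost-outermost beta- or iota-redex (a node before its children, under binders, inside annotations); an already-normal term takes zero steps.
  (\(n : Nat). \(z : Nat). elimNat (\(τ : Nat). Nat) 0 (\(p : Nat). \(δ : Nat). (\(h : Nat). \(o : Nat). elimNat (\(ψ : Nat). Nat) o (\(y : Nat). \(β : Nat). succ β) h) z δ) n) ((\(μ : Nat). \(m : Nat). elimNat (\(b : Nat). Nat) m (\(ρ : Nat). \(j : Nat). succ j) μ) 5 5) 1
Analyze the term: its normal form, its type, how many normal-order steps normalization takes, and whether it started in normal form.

resulting normal form:
  10
type:
  Nat
steps to reach normal form (normal order): 57
started in normal form: no
first redex: a beta-redex


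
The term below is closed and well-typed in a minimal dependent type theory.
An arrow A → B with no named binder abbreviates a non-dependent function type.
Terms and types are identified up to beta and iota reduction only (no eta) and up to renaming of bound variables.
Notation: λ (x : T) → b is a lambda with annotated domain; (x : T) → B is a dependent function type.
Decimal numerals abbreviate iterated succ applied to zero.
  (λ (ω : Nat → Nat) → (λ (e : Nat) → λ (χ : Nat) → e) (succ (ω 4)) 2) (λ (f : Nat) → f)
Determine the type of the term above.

type:
  Nat


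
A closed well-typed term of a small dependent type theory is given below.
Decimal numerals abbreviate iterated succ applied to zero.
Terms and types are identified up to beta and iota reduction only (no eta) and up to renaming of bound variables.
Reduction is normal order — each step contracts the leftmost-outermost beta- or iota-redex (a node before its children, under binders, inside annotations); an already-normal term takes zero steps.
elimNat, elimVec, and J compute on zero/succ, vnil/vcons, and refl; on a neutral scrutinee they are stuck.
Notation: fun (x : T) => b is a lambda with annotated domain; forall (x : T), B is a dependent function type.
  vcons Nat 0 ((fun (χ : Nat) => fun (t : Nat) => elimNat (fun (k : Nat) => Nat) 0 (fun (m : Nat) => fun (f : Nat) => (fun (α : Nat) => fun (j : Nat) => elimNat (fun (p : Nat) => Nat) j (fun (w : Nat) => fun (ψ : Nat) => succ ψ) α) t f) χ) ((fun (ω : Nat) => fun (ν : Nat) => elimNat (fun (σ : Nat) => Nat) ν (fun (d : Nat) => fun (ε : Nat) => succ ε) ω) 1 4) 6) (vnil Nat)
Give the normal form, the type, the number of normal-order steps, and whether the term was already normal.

reduced normal form:
  vcons Nat 0 30 (vnil Nat)
inferred type:
  Vec Nat 1
normal-order step count: 45
term was already normal: no
first contracted redex: a beta-redex


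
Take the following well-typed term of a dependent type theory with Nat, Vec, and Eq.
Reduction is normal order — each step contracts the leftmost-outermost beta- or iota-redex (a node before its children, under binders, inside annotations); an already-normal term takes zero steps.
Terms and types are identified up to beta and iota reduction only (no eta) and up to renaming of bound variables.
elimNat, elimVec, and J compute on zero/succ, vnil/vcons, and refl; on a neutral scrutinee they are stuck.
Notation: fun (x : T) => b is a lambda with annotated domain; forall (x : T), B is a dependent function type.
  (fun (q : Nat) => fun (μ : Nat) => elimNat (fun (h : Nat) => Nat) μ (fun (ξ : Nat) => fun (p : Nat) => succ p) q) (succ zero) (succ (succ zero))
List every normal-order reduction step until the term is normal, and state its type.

reduction (normal order):
  (fun (q : Nat) => fun (μ : Nat) => elimNat (fun (h : Nat) => Nat) μ (fun (ξ : Nat) => fun (p : Nat) => succ p) q) (succ zero) (succ (succ zero))
  ~> (fun (q : Nat) => elimNat (fun (μ : Nat) => Nat) q (fun (h : Nat) => fun (ξ : Nat) => succ ξ) (succ zero)) (succ (succ zero))
  ~> elimNat (fun (q : Nat) => Nat) (succ (succ zero)) (fun (μ : Nat) => fun (h : Nat) => succ h) (succ zero)
  ~> (fun (q : Nat) => fun (μ : Nat) => succ μ) zero (elimNat (fun (h : Nat) => Nat) (succ (succ zero)) (fun (ξ : Nat) => fun (p : Nat) => succ p) zero)
  ~> (fun (q : Nat) => succ q) (elimNat (fun (μ : Nat) => Nat) (succ (succ zero)) (fun (h : Nat) => fun (ξ : Nat) => succ ξ) zero)
  ~> succ (elimNat (fun (q : Nat) => Nat) (succ (succ zero)) (fun (μ : Nat) => fun (h : Nat) => succ h) zero)
  ~> succ (succ (succ zero))
type:
  Nat


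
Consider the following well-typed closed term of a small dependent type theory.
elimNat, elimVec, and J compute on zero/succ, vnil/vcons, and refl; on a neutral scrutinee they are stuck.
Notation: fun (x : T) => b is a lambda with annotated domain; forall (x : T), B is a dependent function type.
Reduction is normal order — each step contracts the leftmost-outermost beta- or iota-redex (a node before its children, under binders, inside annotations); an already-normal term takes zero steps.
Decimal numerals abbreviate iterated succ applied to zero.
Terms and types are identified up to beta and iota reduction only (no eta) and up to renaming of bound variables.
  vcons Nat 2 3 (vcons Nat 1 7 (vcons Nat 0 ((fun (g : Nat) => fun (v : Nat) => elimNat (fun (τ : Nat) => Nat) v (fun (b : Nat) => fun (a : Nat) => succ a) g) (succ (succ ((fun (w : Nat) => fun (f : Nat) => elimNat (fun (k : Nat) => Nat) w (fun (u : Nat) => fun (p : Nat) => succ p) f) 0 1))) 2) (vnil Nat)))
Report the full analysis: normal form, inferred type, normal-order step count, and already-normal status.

resulting normal form:
  vcons Nat 2 3 (vcons Nat 1 7 (vcons Nat 0 5 (vnil Nat)))
type:
  Vec Nat 3
normal-order step count: 18
already normal: no
first redex: a beta-redex


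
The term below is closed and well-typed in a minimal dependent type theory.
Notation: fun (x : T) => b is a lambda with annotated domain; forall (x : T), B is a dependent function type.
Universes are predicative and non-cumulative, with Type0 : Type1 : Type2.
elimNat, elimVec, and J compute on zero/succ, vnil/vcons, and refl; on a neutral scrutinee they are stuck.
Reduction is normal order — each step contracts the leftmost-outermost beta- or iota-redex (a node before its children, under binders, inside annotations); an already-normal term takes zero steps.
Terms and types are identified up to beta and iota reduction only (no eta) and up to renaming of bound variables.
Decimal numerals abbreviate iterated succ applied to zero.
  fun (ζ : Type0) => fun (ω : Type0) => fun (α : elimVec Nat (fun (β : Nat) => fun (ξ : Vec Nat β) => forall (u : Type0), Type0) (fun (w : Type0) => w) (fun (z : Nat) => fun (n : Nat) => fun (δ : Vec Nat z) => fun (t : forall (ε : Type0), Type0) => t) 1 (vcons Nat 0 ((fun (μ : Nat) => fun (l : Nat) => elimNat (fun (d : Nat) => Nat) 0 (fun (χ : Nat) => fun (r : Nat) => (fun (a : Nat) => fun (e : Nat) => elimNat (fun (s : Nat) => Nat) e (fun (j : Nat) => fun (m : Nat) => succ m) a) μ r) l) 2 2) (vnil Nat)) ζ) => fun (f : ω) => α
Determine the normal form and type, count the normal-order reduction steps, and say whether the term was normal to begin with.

reduced normal form:
  fun (ζ : Type0) => fun (ω : Type0) => fun (α : ζ) => fun (β : ω) => α
the term's type:
  forall (ζ : Type0), forall (ω : Type0), forall (α : ζ), forall (β : ω), ζ
steps to reach normal form (normal order): 7
already normal: no
first redex: an elimVec iota-redex


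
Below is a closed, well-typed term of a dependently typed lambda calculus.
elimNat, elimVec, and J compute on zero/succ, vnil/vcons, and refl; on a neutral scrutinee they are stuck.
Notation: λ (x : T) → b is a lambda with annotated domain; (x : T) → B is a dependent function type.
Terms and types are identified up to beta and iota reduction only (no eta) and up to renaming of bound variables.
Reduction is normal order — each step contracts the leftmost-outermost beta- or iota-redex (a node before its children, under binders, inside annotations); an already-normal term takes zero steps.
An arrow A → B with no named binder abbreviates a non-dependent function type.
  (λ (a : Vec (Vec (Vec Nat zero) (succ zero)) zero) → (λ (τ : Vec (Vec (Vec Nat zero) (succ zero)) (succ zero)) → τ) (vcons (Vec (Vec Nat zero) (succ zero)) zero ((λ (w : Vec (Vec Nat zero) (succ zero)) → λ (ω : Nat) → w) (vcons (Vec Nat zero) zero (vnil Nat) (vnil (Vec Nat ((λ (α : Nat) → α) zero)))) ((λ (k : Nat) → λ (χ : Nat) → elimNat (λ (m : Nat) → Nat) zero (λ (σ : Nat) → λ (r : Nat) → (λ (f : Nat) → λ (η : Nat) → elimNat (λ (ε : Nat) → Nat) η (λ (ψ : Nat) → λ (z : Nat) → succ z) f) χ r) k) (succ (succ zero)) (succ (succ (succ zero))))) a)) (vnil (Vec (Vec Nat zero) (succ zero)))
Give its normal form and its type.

normal form:
  vcons (Vec (Vec Nat zero) (succ zero)) zero (vcons (Vec Nat zero) zero (vnil Nat) (vnil (Vec Nat zero))) (vnil (Vec (Vec Nat zero) (succ zero)))
inferred type:
  Vec (Vec (Vec Nat zero) (succ zero)) (succ zero)


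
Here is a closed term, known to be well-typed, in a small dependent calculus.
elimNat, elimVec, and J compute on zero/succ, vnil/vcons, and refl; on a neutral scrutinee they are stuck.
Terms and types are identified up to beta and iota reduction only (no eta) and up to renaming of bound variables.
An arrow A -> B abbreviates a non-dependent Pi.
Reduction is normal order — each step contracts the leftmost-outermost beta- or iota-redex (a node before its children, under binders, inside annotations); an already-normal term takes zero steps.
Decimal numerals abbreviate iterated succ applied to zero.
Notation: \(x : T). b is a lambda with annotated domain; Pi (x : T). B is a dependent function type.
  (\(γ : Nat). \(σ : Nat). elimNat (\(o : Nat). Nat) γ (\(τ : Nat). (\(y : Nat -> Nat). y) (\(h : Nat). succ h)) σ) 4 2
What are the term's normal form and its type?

resulting normal form:
  6
type:
  Nat
observation: reduction starts at a beta-redex, and 11 normal-order steps reach the normal form.


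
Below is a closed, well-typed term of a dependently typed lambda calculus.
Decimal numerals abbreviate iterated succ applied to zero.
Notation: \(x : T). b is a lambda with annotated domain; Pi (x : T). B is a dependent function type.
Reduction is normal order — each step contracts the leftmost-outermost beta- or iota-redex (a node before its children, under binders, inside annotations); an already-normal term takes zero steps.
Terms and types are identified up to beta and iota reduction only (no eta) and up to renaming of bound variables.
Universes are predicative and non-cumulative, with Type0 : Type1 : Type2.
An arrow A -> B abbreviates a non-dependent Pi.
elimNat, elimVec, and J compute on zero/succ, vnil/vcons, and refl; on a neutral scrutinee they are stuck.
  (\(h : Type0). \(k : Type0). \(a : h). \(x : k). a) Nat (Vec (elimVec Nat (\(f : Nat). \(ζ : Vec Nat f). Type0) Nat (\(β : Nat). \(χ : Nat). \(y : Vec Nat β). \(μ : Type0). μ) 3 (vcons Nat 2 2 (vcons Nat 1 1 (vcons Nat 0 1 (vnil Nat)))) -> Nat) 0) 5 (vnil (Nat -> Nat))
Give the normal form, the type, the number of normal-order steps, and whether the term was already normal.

resulting normal form:
  5
type:
  Nat
normal-order step count: 4
started in normal form: no
first redex: a beta-redex


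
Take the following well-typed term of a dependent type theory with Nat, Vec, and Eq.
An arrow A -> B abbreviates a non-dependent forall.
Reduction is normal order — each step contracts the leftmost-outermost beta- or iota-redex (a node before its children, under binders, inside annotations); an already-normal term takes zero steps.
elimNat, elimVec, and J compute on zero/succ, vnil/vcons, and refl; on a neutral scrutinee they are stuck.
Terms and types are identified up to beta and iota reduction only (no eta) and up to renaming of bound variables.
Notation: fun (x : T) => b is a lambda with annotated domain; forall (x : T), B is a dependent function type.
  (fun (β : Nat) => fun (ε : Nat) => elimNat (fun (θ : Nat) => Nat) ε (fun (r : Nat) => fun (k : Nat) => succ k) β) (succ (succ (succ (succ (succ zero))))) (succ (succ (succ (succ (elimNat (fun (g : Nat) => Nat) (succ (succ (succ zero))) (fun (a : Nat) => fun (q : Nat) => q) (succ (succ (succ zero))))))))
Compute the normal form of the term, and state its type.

resulting normal form:
  succ (succ (succ (succ (succ (succ (succ (succ (succ (succ (succ (succ zero)))))))))))
inferred type:
  Nat
observation: the first redex contracted is a beta-redex; the normal form is reached in 28 normal-order steps.


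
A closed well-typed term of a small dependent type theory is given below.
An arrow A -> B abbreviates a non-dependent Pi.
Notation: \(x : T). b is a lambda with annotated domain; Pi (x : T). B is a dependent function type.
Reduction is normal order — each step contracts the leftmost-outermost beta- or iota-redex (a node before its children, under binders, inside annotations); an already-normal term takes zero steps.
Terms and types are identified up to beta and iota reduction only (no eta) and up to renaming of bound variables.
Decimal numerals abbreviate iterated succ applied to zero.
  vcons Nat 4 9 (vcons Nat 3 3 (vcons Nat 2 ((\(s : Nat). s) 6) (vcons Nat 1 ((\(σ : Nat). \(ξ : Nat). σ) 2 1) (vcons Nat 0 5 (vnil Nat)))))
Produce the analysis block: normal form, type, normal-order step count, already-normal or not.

resulting normal form:
  vcons Nat 4 9 (vcons Nat 3 3 (vcons Nat 2 6 (vcons Nat 1 2 (vcons Nat 0 5 (vnil Nat)))))
inferred type:
  Vec Nat 5
steps to reach normal form (normal order): 3
term was already normal: no
first redex: a beta-redex


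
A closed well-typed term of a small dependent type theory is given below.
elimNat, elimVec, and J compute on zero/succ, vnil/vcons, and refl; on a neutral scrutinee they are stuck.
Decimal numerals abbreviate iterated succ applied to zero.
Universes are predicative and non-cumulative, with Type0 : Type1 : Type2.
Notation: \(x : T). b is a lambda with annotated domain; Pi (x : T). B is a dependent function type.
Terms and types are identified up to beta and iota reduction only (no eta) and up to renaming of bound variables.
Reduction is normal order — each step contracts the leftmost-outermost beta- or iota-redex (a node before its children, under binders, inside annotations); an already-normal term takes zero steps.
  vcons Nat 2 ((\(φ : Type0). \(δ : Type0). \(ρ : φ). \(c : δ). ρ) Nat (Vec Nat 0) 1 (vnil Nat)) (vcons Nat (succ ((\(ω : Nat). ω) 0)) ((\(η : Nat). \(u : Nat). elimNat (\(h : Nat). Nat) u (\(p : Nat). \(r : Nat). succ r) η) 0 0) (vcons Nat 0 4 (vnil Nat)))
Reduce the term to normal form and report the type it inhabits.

reduced normal form:
  vcons Nat 2 1 (vcons Nat 1 0 (vcons Nat 0 4 (vnil Nat)))
the term's type:
  Vec Nat 3
observation: the leftmost-outermost redex is a beta-redex, and normalization takes 8 steps.


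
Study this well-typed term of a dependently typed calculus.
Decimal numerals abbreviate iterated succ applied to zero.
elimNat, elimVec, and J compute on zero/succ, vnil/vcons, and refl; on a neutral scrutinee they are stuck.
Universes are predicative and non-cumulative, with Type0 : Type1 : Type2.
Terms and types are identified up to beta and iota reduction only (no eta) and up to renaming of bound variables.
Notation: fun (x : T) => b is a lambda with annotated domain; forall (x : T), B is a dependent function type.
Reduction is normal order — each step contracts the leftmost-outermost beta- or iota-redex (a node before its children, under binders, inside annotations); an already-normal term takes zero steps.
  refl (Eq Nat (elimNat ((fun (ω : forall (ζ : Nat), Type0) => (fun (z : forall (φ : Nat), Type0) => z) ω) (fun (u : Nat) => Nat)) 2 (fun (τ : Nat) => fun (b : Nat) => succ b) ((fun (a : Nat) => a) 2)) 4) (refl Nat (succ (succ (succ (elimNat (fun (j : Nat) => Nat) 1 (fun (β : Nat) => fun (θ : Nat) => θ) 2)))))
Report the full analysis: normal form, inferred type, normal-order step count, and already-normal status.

normal form:
  refl (Eq Nat 4 4) (refl Nat 4)
the term's type:
  Eq (Eq Nat 4 4) (refl Nat 4) (refl Nat 4)
steps to reach normal form (normal order): 17
already normal: no
first redex: a beta-redex


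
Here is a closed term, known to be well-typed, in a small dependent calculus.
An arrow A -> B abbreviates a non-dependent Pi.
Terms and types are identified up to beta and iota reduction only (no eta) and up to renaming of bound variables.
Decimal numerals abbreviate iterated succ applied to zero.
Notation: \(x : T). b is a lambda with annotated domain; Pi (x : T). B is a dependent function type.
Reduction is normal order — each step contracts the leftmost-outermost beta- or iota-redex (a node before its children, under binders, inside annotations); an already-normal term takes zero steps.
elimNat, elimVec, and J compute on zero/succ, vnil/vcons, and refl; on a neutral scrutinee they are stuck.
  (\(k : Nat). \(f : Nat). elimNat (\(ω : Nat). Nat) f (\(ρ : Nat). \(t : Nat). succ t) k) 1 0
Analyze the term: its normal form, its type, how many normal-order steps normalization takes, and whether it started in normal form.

reduced normal form:
  1
the term's type:
  Nat
normal-order step count: 6
started in normal form: no
first redex: a beta-redex


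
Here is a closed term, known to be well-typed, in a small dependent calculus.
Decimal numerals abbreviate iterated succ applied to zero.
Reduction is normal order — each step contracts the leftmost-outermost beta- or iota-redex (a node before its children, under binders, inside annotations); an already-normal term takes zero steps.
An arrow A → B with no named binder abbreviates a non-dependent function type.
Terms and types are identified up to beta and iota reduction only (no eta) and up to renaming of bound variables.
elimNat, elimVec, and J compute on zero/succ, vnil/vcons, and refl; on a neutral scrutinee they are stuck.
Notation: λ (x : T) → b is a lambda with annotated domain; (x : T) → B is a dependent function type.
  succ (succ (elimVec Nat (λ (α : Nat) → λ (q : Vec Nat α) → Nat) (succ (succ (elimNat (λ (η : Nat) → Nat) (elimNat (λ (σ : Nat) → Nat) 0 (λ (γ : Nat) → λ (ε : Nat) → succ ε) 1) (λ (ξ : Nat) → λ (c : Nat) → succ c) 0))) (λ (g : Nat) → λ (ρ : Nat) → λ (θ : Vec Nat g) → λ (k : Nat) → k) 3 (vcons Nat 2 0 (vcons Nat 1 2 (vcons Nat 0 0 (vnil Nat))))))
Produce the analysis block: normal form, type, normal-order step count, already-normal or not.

reduced normal form:
  5
inferred type:
  Nat
steps to reach normal form (normal order): 21
started in normal form: no
first redex: an elimVec iota-redex


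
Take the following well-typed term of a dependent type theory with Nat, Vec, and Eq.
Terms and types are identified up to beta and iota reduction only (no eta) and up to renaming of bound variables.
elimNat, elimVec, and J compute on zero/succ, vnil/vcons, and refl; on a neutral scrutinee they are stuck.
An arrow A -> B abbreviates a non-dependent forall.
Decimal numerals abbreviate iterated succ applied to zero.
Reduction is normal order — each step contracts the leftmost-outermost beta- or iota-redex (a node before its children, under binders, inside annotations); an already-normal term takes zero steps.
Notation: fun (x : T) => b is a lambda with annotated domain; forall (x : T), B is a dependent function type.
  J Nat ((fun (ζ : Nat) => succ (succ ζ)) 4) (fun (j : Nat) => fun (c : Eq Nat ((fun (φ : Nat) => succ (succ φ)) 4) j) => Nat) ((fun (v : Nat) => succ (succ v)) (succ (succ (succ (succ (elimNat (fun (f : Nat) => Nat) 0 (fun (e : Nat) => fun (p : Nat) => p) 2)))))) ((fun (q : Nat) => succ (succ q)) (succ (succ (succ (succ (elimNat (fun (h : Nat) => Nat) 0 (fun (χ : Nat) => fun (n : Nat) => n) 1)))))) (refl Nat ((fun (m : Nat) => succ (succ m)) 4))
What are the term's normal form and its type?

reduced normal form:
  6
the term's type:
  Nat
observation: the term reaches its normal form after 9 normal-order steps.


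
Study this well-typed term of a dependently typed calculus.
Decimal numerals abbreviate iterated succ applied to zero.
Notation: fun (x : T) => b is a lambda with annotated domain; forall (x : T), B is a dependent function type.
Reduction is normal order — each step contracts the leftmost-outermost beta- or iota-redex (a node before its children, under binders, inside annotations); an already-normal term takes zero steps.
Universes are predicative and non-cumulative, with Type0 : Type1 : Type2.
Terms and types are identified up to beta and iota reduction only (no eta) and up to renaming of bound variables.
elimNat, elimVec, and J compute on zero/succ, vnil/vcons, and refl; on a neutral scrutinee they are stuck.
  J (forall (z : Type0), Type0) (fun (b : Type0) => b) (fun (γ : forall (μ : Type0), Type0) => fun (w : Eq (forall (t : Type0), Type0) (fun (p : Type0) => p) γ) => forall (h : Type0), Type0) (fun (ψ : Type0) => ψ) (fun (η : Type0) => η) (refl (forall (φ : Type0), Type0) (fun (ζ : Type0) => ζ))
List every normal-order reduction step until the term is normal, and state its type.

reduction (normal order):
  J (forall (z : Type0), Type0) (fun (b : Type0) => b) (fun (γ : forall (μ : Type0), Type0) => fun (w : Eq (forall (t : Type0), Type0) (fun (p : Type0) => p) γ) => forall (h : Type0), Type0) (fun (ψ : Type0) => ψ) (fun (η : Type0) => η) (refl (forall (φ : Type0), Type0) (fun (ζ : Type0) => ζ))
  ~> fun (z : Type0) => z
type:
  forall (z : Type0), Type0


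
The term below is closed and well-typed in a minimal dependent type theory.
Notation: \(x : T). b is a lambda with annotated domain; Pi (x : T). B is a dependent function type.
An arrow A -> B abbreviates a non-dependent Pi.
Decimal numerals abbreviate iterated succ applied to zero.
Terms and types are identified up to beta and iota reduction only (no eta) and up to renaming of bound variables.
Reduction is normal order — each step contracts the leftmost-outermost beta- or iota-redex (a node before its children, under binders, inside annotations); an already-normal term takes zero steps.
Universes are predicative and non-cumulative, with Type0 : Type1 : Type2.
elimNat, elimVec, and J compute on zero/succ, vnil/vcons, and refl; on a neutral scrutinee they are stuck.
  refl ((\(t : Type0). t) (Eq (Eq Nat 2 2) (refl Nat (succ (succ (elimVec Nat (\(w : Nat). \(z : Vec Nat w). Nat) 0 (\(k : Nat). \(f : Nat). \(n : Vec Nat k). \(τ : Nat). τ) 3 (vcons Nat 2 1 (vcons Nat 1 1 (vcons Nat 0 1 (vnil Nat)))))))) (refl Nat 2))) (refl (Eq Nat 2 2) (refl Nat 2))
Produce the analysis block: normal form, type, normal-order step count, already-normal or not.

resulting normal form:
  refl (Eq (Eq Nat 2 2) (refl Nat 2) (refl Nat 2)) (refl (Eq Nat 2 2) (refl Nat 2))
the term's type:
  Eq (Eq (Eq Nat 2 2) (refl Nat 2) (refl Nat 2)) (refl (Eq Nat 2 2) (refl Nat 2)) (refl (Eq Nat 2 2) (refl Nat 2))
normal-order step count: 17
term was already normal: no
first contracted redex: a beta-redex


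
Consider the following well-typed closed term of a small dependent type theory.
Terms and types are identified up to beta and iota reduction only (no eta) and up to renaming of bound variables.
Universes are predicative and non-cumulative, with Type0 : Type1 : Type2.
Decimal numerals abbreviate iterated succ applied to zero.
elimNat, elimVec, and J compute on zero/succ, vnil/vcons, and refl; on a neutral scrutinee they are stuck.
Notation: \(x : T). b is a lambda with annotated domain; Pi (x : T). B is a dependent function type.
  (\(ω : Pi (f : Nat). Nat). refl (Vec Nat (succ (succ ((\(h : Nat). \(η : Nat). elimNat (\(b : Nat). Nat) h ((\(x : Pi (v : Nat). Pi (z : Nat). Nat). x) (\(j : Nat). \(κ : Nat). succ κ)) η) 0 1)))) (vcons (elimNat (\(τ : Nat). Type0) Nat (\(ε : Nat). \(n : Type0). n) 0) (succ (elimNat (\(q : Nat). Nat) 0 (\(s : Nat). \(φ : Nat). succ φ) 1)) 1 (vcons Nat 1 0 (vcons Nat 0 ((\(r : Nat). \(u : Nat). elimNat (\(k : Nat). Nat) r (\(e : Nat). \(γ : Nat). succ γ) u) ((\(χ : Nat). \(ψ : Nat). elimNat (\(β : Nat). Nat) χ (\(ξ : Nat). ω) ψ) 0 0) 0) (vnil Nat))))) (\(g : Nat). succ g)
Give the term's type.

type:
  Eq (Vec Nat 3) (vcons Nat 2 1 (vcons Nat 1 0 (vcons Nat 0 0 (vnil Nat)))) (vcons Nat 2 1 (vcons Nat 1 0 (vcons Nat 0 0 (vnil Nat))))


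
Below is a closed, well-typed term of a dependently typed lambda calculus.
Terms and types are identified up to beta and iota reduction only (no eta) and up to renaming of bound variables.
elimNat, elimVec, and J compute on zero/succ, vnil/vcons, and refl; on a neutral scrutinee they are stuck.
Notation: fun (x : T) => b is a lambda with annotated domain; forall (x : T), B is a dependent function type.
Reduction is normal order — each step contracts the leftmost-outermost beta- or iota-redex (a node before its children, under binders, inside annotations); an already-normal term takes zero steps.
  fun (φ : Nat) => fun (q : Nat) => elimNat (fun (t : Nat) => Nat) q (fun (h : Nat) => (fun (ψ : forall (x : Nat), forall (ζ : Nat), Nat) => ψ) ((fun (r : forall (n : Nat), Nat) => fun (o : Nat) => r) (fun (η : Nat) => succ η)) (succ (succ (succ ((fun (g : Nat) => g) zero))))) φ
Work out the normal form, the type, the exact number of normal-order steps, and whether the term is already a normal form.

reduced normal form:
  fun (φ : Nat) => fun (q : Nat) => elimNat (fun (t : Nat) => Nat) q (fun (h : Nat) => fun (ψ : Nat) => succ ψ) φ
type:
  forall (φ : Nat), forall (q : Nat), Nat
reduction steps (normal order): 3
term was already normal: no
first contracted redex: a beta-redex
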